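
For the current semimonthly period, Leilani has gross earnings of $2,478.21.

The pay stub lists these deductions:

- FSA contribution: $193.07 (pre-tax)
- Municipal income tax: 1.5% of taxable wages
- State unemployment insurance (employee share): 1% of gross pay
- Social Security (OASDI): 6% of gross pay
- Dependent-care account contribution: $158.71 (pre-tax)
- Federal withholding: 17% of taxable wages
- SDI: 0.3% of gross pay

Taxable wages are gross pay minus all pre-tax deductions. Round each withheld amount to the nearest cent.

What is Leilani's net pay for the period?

$1,552.14

FSA contribution: $193.07
Dependent-care account contribution: $158.71
Pre-tax total = $193.07 + $158.71 = $351.78
Taxable wages = $2,478.21 − $351.78 = $2,126.43
Municipal income tax: $2,126.43 × 0.015 = $31.90
Federal withholding: $2,126.43 × 0.17 = $361.49
State unemployment insurance (employee share): $2,478.21 × 0.01 = $24.78
SDI: $2,478.21 × 0.003 = $7.43
Social Security (OASDI): $2,478.21 × 0.06 = $148.69
Total deductions = $193.07 + $158.71 + $31.90 + $361.49 + $24.78 + $7.43 + $148.69 = $926.07
Net pay = $2,478.21 − $926.07 = $1,552.14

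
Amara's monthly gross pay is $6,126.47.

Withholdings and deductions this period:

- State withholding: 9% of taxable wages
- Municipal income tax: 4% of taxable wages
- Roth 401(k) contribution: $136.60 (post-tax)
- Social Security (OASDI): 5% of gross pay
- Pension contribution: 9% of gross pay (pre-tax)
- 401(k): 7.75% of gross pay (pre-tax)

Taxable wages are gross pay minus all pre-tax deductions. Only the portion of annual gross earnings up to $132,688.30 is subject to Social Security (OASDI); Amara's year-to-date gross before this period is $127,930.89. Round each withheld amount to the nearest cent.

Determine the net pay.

$4,062.78

401(k): $6,126.47 × 0.0775 = $474.80
Pension contribution: $6,126.47 × 0.09 = $551.38
Pre-tax total = $474.80 + $551.38 = $1,026.18
Taxable wages = $6,126.47 − $1,026.18 = $5,100.29
State withholding: $5,100.29 × 0.09 = $459.03
Municipal income tax: $5,100.29 × 0.04 = $204.01
Social Security (OASDI): only $132,688.30 − $127,930.89 = $4,757.41 of this check is subject → $4,757.41 × 0.05 = $237.87
Roth 401(k) contribution: $136.60
Total deductions = $474.80 + $551.38 + $459.03 + $204.01 + $237.87 + $136.60 = $2,063.69
Net pay = $6,126.47 − $2,063.69 = $4,062.78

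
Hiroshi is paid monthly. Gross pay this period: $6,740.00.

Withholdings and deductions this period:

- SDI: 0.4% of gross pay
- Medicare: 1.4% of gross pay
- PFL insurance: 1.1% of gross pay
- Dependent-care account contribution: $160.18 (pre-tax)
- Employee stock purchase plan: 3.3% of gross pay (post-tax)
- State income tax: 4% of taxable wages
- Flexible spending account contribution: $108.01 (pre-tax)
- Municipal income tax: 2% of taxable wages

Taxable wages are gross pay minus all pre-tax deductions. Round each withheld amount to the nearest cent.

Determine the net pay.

$5,665.62

Flexible spending account contribution: $108.01
Dependent-care account contribution: $160.18
Pre-tax total = $108.01 + $160.18 = $268.19
Taxable wages = $6,740.00 − $268.19 = $6,471.81
Municipal income tax: $6,471.81 × 0.02 = $129.44
State income tax: $6,471.81 × 0.04 = $258.87
Medicare: $6,740.00 × 0.014 = $94.36
SDI: $6,740.00 × 0.004 = $26.96
PFL insurance: $6,740.00 × 0.011 = $74.14
Employee stock purchase plan: $6,740.00 × 0.033 = $222.42
Total deductions = $108.01 + $160.18 + $129.44 + $258.87 + $94.36 + $26.96 + $74.14 + $222.42 = $1,074.38
Net pay = $6,740.00 − $1,074.38 = $5,665.62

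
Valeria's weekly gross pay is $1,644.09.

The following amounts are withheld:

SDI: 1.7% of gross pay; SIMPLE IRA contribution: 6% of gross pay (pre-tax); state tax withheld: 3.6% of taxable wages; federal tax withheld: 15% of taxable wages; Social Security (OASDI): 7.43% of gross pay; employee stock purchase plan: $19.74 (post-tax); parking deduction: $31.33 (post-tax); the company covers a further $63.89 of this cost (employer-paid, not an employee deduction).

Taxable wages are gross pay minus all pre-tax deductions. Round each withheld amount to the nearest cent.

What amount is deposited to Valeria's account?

SIMPLE IRA contribution: $1,644.09 × 0.06 = $98.65
Taxable wages = $1,644.09 − $98.65 = $1,545.44
Federal tax withheld: $1,545.44 × 0.15 = $231.82
State tax withheld: $1,545.44 × 0.036 = $55.64
Social Security (OASDI): $1,644.09 × 0.0743 = $122.16
SDI: $1,644.09 × 0.017 = $27.95
Parking deduction: $31.33
Employee stock purchase plan: $19.74
(Employer's $63.89 toward parking deduction is not withheld from the employee.)
Total deductions = $98.65 + $231.82 + $55.64 + $122.16 + $27.95 + $31.33 + $19.74 = $587.29
Net pay = $1,644.09 − $587.29 = $1,056.80

$1,056.80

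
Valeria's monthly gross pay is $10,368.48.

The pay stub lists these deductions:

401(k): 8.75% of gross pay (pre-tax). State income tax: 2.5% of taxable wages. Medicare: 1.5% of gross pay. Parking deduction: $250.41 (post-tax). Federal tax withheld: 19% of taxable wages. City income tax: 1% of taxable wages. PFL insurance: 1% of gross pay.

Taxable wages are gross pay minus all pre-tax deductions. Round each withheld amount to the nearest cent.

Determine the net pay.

401(k): $10,368.48 × 0.0875 = $907.24
Taxable wages = $10,368.48 − $907.24 = $9,461.24
Federal tax withheld: $9,461.24 × 0.19 = $1,797.64
State income tax: $9,461.24 × 0.025 = $236.53
City income tax: $9,461.24 × 0.01 = $94.61
Medicare: $10,368.48 × 0.015 = $155.53
PFL insurance: $10,368.48 × 0.01 = $103.68
Parking deduction: $250.41
Total deductions = $907.24 + $1,797.64 + $236.53 + $94.61 + $155.53 + $103.68 + $250.41 = $3,545.64
Net pay = $10,368.48 − $3,545.64 = $6,822.84

$6,822.84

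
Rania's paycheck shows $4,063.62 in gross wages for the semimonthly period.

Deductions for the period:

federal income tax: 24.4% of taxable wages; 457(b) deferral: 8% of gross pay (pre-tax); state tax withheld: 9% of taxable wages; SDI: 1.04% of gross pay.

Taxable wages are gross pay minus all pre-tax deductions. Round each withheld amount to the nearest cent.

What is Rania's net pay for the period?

$2,447.60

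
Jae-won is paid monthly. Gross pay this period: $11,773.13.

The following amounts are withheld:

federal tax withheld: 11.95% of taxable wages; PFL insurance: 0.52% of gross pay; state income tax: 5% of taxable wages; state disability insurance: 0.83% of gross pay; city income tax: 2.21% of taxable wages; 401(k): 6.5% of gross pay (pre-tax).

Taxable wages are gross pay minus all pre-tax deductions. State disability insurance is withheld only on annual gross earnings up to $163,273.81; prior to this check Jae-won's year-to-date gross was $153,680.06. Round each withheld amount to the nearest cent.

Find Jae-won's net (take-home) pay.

$8,757.93

401(k): $11,773.13 × 0.065 = $765.25
Taxable wages = $11,773.13 − $765.25 = $11,007.88
State income tax: $11,007.88 × 0.05 = $550.39
City income tax: $11,007.88 × 0.0221 = $243.27
Federal tax withheld: $11,007.88 × 0.1195 = $1,315.44
PFL insurance: $11,773.13 × 0.0052 = $61.22
State disability insurance: only $163,273.81 − $153,680.06 = $9,593.75 of this check is subject → $9,593.75 × 0.0083 = $79.63
Total deductions = $765.25 + $550.39 + $243.27 + $1,315.44 + $61.22 + $79.63 = $3,015.20
Net pay = $11,773.13 − $3,015.20 = $8,757.93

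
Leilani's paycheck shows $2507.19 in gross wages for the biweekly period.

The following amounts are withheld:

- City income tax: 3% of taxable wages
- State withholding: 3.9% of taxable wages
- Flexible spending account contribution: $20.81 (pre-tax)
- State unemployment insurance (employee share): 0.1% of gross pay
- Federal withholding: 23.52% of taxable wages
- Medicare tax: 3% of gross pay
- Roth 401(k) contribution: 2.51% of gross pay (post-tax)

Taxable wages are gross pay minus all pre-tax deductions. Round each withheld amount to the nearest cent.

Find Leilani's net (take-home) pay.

Flexible spending account contribution: $20.81
Taxable wages = $2507.19 − $20.81 = $2486.38
State withholding: $2486.38 × 0.039 = $96.97
City income tax: $2486.38 × 0.03 = $74.59
Federal withholding: $2486.38 × 0.2352 = $584.80
State unemployment insurance (employee share): $2507.19 × 0.001 = $2.51
Medicare tax: $2507.19 × 0.03 = $75.22
Roth 401(k) contribution: $2507.19 × 0.0251 = $62.93
Total deductions = $20.81 + $96.97 + $74.59 + $584.80 + $2.51 + $75.22 + $62.93 = $917.83
Net pay = $2507.19 − $917.83 = $1589.36

$1589.36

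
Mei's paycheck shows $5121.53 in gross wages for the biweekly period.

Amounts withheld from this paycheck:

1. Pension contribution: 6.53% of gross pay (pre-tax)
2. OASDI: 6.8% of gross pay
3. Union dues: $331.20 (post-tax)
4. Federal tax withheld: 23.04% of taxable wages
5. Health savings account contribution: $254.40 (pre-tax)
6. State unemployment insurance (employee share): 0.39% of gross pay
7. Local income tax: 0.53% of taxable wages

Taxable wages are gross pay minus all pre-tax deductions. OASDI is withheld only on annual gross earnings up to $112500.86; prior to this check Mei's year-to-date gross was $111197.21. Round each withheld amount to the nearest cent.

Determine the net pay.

$3024.52

Pension contribution: $5121.53 × 0.0653 = $334.44
Health savings account contribution: $254.40
Pre-tax total = $334.44 + $254.40 = $588.84
Taxable wages = $5121.53 − $588.84 = $4532.69
Federal tax withheld: $4532.69 × 0.2304 = $1044.33
Local income tax: $4532.69 × 0.0053 = $24.02
OASDI: only $112500.86 − $111197.21 = $1303.65 of this check is subject → $1303.65 × 0.068 = $88.65
State unemployment insurance (employee share): $5121.53 × 0.0039 = $19.97
Union dues: $331.20
Total deductions = $334.44 + $254.40 + $1044.33 + $24.02 + $88.65 + $19.97 + $331.20 = $2097.01
Net pay = $5121.53 − $2097.01 = $3024.52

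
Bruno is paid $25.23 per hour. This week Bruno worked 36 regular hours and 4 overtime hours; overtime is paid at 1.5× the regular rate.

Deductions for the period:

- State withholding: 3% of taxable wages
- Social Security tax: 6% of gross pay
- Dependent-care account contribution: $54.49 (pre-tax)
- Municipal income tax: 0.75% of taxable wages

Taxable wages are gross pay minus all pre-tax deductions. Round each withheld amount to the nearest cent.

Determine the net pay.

$903.89

Regular pay: 36 × $25.23 = $908.28
Overtime pay: 4 × $25.23 × 1.5 = $151.38
Gross pay = $908.28 + $151.38 = $1,059.66
Dependent-care account contribution: $54.49
Taxable wages = $1,059.66 − $54.49 = $1,005.17
Municipal income tax: $1,005.17 × 0.0075 = $7.54
State withholding: $1,005.17 × 0.03 = $30.16
Social Security tax: $1,059.66 × 0.06 = $63.58
Total deductions = $54.49 + $7.54 + $30.16 + $63.58 = $155.77
Net pay = $1,059.66 − $155.77 = $903.89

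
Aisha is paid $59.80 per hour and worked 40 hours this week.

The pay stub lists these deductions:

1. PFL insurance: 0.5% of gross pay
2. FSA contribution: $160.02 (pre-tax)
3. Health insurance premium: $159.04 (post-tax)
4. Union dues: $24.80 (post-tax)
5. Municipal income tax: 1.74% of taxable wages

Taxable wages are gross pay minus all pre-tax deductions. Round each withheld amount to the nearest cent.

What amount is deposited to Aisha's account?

$1,997.34

Gross pay: 40 × $59.80 = $2,392.00
FSA contribution: $160.02
Taxable wages = $2,392.00 − $160.02 = $2,231.98
Municipal income tax: $2,231.98 × 0.0174 = $38.84
PFL insurance: $2,392.00 × 0.005 = $11.96
Health insurance premium: $159.04
Union dues: $24.80
Total deductions = $160.02 + $38.84 + $11.96 + $159.04 + $24.80 = $394.66
Net pay = $2,392.00 − $394.66 = $1,997.34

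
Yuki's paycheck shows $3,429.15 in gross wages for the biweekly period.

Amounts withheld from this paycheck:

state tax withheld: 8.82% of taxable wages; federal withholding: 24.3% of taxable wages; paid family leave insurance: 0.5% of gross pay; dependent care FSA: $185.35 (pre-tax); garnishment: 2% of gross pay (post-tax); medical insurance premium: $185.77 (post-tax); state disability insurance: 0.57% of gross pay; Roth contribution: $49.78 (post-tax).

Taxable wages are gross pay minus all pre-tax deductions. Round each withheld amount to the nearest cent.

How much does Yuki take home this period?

Dependent care FSA: $185.35
Taxable wages = $3,429.15 − $185.35 = $3,243.80
State tax withheld: $3,243.80 × 0.0882 = $286.10
Federal withholding: $3,243.80 × 0.243 = $788.24
Paid family leave insurance: $3,429.15 × 0.005 = $17.15
State disability insurance: $3,429.15 × 0.0057 = $19.55
Roth contribution: $49.78
Medical insurance premium: $185.77
Garnishment: $3,429.15 × 0.02 = $68.58
Total deductions = $185.35 + $286.10 + $788.24 + $17.15 + $19.55 + $49.78 + $185.77 + $68.58 = $1,600.52
Net pay = $3,429.15 − $1,600.52 = $1,828.63

$1,828.63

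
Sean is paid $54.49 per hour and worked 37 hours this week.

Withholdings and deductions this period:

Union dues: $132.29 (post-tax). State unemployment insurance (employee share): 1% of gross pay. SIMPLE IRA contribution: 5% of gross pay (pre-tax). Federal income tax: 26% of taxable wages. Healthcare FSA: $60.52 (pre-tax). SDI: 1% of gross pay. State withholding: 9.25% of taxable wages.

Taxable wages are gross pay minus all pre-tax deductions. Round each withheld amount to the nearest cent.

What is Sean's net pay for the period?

$1,028.37

Gross pay: 37 × $54.49 = $2,016.13
SIMPLE IRA contribution: $2,016.13 × 0.05 = $100.81
Healthcare FSA: $60.52
Pre-tax total = $100.81 + $60.52 = $161.33
Taxable wages = $2,016.13 − $161.33 = $1,854.80
Federal income tax: $1,854.80 × 0.26 = $482.25
State withholding: $1,854.80 × 0.0925 = $171.57
State unemployment insurance (employee share): $2,016.13 × 0.01 = $20.16
SDI: $2,016.13 × 0.01 = $20.16
Union dues: $132.29
Total deductions = $100.81 + $60.52 + $482.25 + $171.57 + $20.16 + $20.16 + $132.29 = $987.76
Net pay = $2,016.13 − $987.76 = $1,028.37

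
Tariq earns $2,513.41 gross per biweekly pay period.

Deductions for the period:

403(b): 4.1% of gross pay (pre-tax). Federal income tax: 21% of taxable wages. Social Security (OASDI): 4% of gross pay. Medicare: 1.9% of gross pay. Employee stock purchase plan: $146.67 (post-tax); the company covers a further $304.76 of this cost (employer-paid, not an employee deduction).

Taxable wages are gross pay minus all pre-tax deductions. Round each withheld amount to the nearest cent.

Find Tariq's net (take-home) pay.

$1,609.22

403(b): $2,513.41 × 0.041 = $103.05
Taxable wages = $2,513.41 − $103.05 = $2,410.36
Federal income tax: $2,410.36 × 0.21 = $506.18
Medicare: $2,513.41 × 0.019 = $47.75
Social Security (OASDI): $2,513.41 × 0.04 = $100.54
Employee stock purchase plan: $146.67
(Employer's $304.76 toward employee stock purchase plan is not withheld from the employee.)
Total deductions = $103.05 + $506.18 + $47.75 + $100.54 + $146.67 = $904.19
Net pay = $2,513.41 − $904.19 = $1,609.22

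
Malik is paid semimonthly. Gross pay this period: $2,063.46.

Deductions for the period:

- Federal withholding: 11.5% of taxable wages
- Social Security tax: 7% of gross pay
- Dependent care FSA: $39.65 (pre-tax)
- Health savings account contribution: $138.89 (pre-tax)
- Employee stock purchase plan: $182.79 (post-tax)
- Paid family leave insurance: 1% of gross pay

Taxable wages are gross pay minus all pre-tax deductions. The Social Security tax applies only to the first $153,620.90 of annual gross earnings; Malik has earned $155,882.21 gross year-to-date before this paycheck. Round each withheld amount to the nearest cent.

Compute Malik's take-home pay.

$1,464.73

Health savings account contribution: $138.89
Dependent care FSA: $39.65
Pre-tax total = $138.89 + $39.65 = $178.54
Taxable wages = $2,063.46 − $178.54 = $1,884.92
Federal withholding: $1,884.92 × 0.115 = $216.77
Social Security tax: annual cap $153,620.90 already reached (YTD $155,882.21), so $0.00
Paid family leave insurance: $2,063.46 × 0.01 = $20.63
Employee stock purchase plan: $182.79
Total deductions = $138.89 + $39.65 + $216.77 + $0.00 + $20.63 + $182.79 = $598.73
Net pay = $2,063.46 − $598.73 = $1,464.73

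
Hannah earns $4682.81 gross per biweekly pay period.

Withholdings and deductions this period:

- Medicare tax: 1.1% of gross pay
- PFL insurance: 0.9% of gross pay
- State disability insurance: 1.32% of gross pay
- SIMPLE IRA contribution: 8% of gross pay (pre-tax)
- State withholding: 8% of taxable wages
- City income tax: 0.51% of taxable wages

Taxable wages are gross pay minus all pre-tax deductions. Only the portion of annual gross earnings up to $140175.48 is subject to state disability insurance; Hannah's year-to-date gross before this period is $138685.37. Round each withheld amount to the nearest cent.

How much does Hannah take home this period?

SIMPLE IRA contribution: $4682.81 × 0.08 = $374.62
Taxable wages = $4682.81 − $374.62 = $4308.19
City income tax: $4308.19 × 0.0051 = $21.97
State withholding: $4308.19 × 0.08 = $344.66
State disability insurance: only $140175.48 − $138685.37 = $1490.11 of this check is subject → $1490.11 × 0.0132 = $19.67
Medicare tax: $4682.81 × 0.011 = $51.51
PFL insurance: $4682.81 × 0.009 = $42.15
Total deductions = $374.62 + $21.97 + $344.66 + $19.67 + $51.51 + $42.15 = $854.58
Net pay = $4682.81 − $854.58 = $3828.23

$3828.23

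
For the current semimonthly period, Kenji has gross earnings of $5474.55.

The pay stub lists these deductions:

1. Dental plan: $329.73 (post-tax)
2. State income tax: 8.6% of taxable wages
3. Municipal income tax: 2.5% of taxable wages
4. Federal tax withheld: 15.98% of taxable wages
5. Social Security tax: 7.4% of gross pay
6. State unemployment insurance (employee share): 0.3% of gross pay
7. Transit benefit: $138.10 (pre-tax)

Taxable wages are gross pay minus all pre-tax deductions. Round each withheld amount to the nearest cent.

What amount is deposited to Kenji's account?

$3140.08

Transit benefit: $138.10
Taxable wages = $5474.55 − $138.10 = $5336.45
Federal tax withheld: $5336.45 × 0.1598 = $852.76
Municipal income tax: $5336.45 × 0.025 = $133.41
State income tax: $5336.45 × 0.086 = $458.93
State unemployment insurance (employee share): $5474.55 × 0.003 = $16.42
Social Security tax: $5474.55 × 0.074 = $405.12
Dental plan: $329.73
Total deductions = $138.10 + $852.76 + $133.41 + $458.93 + $16.42 + $405.12 + $329.73 = $2334.47
Net pay = $5474.55 − $2334.47 = $3140.08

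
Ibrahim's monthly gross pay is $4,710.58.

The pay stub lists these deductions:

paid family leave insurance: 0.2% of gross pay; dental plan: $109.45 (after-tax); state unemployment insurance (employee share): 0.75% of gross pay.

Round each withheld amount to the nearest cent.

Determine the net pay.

State unemployment insurance (employee share): $4,710.58 × 0.0075 = $35.33
Paid family leave insurance: $4,710.58 × 0.002 = $9.42
Dental plan: $109.45
Total deductions = $35.33 + $9.42 + $109.45 = $154.20
Net pay = $4,710.58 − $154.20 = $4,556.38

$4,556.38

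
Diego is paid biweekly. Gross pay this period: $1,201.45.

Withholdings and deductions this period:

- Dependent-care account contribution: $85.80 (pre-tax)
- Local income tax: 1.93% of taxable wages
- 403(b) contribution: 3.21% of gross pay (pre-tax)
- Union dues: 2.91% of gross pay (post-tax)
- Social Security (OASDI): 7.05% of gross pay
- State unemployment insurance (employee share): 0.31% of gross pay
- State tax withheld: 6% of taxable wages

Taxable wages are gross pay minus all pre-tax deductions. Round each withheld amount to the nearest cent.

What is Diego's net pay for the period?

$868.29

403(b) contribution: $1,201.45 × 0.0321 = $38.57
Dependent-care account contribution: $85.80
Pre-tax total = $38.57 + $85.80 = $124.37
Taxable wages = $1,201.45 − $124.37 = $1,077.08
Local income tax: $1,077.08 × 0.0193 = $20.79
State tax withheld: $1,077.08 × 0.06 = $64.62
State unemployment insurance (employee share): $1,201.45 × 0.0031 = $3.72
Social Security (OASDI): $1,201.45 × 0.0705 = $84.70
Union dues: $1,201.45 × 0.0291 = $34.96
Total deductions = $38.57 + $85.80 + $20.79 + $64.62 + $3.72 + $84.70 + $34.96 = $333.16
Net pay = $1,201.45 − $333.16 = $868.29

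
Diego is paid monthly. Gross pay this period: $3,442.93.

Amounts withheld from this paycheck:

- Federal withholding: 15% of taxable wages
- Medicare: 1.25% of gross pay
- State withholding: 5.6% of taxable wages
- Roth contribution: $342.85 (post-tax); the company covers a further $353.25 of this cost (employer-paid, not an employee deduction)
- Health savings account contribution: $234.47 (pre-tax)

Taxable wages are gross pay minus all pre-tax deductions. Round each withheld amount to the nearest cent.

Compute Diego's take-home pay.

$2,161.63

Health savings account contribution: $234.47
Taxable wages = $3,442.93 − $234.47 = $3,208.46
State withholding: $3,208.46 × 0.056 = $179.67
Federal withholding: $3,208.46 × 0.15 = $481.27
Medicare: $3,442.93 × 0.0125 = $43.04
Roth contribution: $342.85
(Employer's $353.25 toward Roth contribution is not withheld from the employee.)
Total deductions = $234.47 + $179.67 + $481.27 + $43.04 + $342.85 = $1,281.30
Net pay = $3,442.93 − $1,281.30 = $2,161.63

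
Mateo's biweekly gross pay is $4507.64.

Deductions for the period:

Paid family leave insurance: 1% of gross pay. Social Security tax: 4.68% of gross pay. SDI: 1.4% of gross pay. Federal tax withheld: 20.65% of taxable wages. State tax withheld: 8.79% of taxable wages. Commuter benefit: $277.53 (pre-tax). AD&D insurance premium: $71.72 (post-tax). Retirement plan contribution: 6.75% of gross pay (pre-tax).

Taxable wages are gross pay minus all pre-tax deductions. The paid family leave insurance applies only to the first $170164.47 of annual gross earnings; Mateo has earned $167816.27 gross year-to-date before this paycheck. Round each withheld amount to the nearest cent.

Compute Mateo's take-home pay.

Retirement plan contribution: $4507.64 × 0.0675 = $304.27
Commuter benefit: $277.53
Pre-tax total = $304.27 + $277.53 = $581.80
Taxable wages = $4507.64 − $581.80 = $3925.84
Federal tax withheld: $3925.84 × 0.2065 = $810.69
State tax withheld: $3925.84 × 0.0879 = $345.08
Paid family leave insurance: only $170164.47 − $167816.27 = $2348.20 of this check is subject → $2348.20 × 0.01 = $23.48
Social Security tax: $4507.64 × 0.0468 = $210.96
SDI: $4507.64 × 0.014 = $63.11
AD&D insurance premium: $71.72
Total deductions = $304.27 + $277.53 + $810.69 + $345.08 + $23.48 + $210.96 + $63.11 + $71.72 = $2106.84
Net pay = $4507.64 − $2106.84 = $2400.80

$2400.80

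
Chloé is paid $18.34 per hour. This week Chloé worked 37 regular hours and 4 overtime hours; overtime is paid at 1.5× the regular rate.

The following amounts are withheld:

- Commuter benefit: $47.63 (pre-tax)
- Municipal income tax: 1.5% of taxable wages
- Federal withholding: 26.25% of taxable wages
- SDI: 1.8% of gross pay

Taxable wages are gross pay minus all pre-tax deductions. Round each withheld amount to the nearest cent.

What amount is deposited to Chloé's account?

$521.17

Regular pay: 37 × $18.34 = $678.58
Overtime pay: 4 × $18.34 × 1.5 = $110.04
Gross pay = $678.58 + $110.04 = $788.62
Commuter benefit: $47.63
Taxable wages = $788.62 − $47.63 = $740.99
Federal withholding: $740.99 × 0.2625 = $194.51
Municipal income tax: $740.99 × 0.015 = $11.11
SDI: $788.62 × 0.018 = $14.20
Total deductions = $47.63 + $194.51 + $11.11 + $14.20 = $267.45
Net pay = $788.62 − $267.45 = $521.17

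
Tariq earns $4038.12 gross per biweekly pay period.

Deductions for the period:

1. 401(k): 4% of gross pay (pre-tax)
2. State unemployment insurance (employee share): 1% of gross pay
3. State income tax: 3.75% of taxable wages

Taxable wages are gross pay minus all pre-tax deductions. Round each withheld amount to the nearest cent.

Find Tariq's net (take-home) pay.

401(k): $4038.12 × 0.04 = $161.52
Taxable wages = $4038.12 − $161.52 = $3876.60
State income tax: $3876.60 × 0.0375 = $145.37
State unemployment insurance (employee share): $4038.12 × 0.01 = $40.38
Total deductions = $161.52 + $145.37 + $40.38 = $347.27
Net pay = $4038.12 − $347.27 = $3690.85

$3690.85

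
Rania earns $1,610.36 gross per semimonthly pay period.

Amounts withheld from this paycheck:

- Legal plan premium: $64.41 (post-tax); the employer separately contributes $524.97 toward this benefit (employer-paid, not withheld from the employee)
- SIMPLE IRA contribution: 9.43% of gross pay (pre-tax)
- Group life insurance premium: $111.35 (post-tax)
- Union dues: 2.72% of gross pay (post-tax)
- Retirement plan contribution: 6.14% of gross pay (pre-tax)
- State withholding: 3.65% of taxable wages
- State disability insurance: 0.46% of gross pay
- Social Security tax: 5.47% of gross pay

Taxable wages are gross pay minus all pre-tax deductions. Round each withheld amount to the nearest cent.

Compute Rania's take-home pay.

$994.93

Retirement plan contribution: $1,610.36 × 0.0614 = $98.88
SIMPLE IRA contribution: $1,610.36 × 0.0943 = $151.86
Pre-tax total = $98.88 + $151.86 = $250.74
Taxable wages = $1,610.36 − $250.74 = $1,359.62
State withholding: $1,359.62 × 0.0365 = $49.63
State disability insurance: $1,610.36 × 0.0046 = $7.41
Social Security tax: $1,610.36 × 0.0547 = $88.09
Legal plan premium: $64.41
Union dues: $1,610.36 × 0.0272 = $43.80
Group life insurance premium: $111.35
(Employer's $524.97 toward legal plan premium is not withheld from the employee.)
Total deductions = $98.88 + $151.86 + $49.63 + $7.41 + $88.09 + $64.41 + $43.80 + $111.35 = $615.43
Net pay = $1,610.36 − $615.43 = $994.93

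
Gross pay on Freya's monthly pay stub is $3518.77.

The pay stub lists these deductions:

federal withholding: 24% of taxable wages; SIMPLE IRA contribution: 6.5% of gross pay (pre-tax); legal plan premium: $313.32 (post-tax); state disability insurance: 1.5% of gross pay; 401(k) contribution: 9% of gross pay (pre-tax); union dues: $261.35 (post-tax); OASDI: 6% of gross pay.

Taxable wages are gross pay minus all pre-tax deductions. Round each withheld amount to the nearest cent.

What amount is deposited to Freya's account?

401(k) contribution: $3518.77 × 0.09 = $316.69
SIMPLE IRA contribution: $3518.77 × 0.065 = $228.72
Pre-tax total = $316.69 + $228.72 = $545.41
Taxable wages = $3518.77 − $545.41 = $2973.36
Federal withholding: $2973.36 × 0.24 = $713.61
State disability insurance: $3518.77 × 0.015 = $52.78
OASDI: $3518.77 × 0.06 = $211.13
Legal plan premium: $313.32
Union dues: $261.35
Total deductions = $316.69 + $228.72 + $713.61 + $52.78 + $211.13 + $313.32 + $261.35 = $2097.60
Net pay = $3518.77 − $2097.60 = $1421.17

$1421.17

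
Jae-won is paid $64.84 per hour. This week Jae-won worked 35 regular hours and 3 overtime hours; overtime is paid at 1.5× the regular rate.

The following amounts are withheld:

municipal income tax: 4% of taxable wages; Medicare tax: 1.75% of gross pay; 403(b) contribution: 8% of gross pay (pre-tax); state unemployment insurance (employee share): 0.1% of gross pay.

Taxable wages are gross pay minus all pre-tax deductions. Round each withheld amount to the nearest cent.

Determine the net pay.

Regular pay: 35 × $64.84 = $2,269.40
Overtime pay: 3 × $64.84 × 1.5 = $291.78
Gross pay = $2,269.40 + $291.78 = $2,561.18
403(b) contribution: $2,561.18 × 0.08 = $204.89
Taxable wages = $2,561.18 − $204.89 = $2,356.29
Municipal income tax: $2,356.29 × 0.04 = $94.25
State unemployment insurance (employee share): $2,561.18 × 0.001 = $2.56
Medicare tax: $2,561.18 × 0.0175 = $44.82
Total deductions = $204.89 + $94.25 + $2.56 + $44.82 = $346.52
Net pay = $2,561.18 − $346.52 = $2,214.66

$2,214.66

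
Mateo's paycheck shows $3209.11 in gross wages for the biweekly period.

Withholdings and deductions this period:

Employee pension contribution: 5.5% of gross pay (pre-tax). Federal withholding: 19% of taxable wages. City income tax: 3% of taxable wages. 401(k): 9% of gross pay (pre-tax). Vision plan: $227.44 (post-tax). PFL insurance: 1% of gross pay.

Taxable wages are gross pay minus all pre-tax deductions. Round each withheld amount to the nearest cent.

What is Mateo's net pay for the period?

$1880.63

401(k): $3209.11 × 0.09 = $288.82
Employee pension contribution: $3209.11 × 0.055 = $176.50
Pre-tax total = $288.82 + $176.50 = $465.32
Taxable wages = $3209.11 − $465.32 = $2743.79
Federal withholding: $2743.79 × 0.19 = $521.32
City income tax: $2743.79 × 0.03 = $82.31
PFL insurance: $3209.11 × 0.01 = $32.09
Vision plan: $227.44
Total deductions = $288.82 + $176.50 + $521.32 + $82.31 + $32.09 + $227.44 = $1328.48
Net pay = $3209.11 − $1328.48 = $1880.63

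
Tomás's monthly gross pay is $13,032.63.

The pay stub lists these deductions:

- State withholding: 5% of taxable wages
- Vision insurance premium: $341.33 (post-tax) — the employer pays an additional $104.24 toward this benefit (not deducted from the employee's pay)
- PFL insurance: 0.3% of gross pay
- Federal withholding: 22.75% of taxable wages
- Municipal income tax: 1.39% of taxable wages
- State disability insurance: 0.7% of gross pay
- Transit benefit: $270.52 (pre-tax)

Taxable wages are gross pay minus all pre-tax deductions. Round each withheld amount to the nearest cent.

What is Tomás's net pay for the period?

$8,571.57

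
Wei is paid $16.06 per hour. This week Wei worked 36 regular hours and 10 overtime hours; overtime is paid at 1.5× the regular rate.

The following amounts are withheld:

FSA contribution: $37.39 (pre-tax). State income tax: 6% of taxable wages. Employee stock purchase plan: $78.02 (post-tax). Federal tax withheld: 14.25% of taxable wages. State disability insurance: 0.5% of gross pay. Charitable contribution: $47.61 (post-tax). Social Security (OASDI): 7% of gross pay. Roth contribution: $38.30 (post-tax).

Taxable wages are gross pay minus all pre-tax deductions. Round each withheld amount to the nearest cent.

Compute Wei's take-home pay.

Regular pay: 36 × $16.06 = $578.16
Overtime pay: 10 × $16.06 × 1.5 = $240.90
Gross pay = $578.16 + $240.90 = $819.06
FSA contribution: $37.39
Taxable wages = $819.06 − $37.39 = $781.67
Federal tax withheld: $781.67 × 0.1425 = $111.39
State income tax: $781.67 × 0.06 = $46.90
State disability insurance: $819.06 × 0.005 = $4.10
Social Security (OASDI): $819.06 × 0.07 = $57.33
Roth contribution: $38.30
Charitable contribution: $47.61
Employee stock purchase plan: $78.02
Total deductions = $37.39 + $111.39 + $46.90 + $4.10 + $57.33 + $38.30 + $47.61 + $78.02 = $421.04
Net pay = $819.06 − $421.04 = $398.02

$398.02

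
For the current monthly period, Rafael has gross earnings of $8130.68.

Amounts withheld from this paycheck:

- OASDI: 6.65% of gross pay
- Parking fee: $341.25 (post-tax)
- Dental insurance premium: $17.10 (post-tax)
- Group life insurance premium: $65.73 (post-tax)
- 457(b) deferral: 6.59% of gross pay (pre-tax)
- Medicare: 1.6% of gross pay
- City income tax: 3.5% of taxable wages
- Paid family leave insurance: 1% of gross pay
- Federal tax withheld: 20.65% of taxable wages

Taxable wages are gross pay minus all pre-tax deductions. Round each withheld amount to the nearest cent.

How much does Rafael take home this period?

457(b) deferral: $8130.68 × 0.0659 = $535.81
Taxable wages = $8130.68 − $535.81 = $7594.87
City income tax: $7594.87 × 0.035 = $265.82
Federal tax withheld: $7594.87 × 0.2065 = $1568.34
Paid family leave insurance: $8130.68 × 0.01 = $81.31
Medicare: $8130.68 × 0.016 = $130.09
OASDI: $8130.68 × 0.0665 = $540.69
Group life insurance premium: $65.73
Dental insurance premium: $17.10
Parking fee: $341.25
Total deductions = $535.81 + $265.82 + $1568.34 + $81.31 + $130.09 + $540.69 + $65.73 + $17.10 + $341.25 = $3546.14
Net pay = $8130.68 − $3546.14 = $4584.54

$4584.54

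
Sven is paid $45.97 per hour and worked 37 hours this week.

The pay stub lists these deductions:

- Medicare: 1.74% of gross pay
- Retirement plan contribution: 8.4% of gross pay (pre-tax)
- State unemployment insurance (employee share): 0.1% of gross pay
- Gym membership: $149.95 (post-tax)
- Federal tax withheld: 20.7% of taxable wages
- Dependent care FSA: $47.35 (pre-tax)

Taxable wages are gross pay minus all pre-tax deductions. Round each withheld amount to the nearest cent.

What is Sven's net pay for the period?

Gross pay: 37 × $45.97 = $1,700.89
Dependent care FSA: $47.35
Retirement plan contribution: $1,700.89 × 0.084 = $142.87
Pre-tax total = $47.35 + $142.87 = $190.22
Taxable wages = $1,700.89 − $190.22 = $1,510.67
Federal tax withheld: $1,510.67 × 0.207 = $312.71
Medicare: $1,700.89 × 0.0174 = $29.60
State unemployment insurance (employee share): $1,700.89 × 0.001 = $1.70
Gym membership: $149.95
Total deductions = $47.35 + $142.87 + $312.71 + $29.60 + $1.70 + $149.95 = $684.18
Net pay = $1,700.89 − $684.18 = $1,016.71

$1,016.71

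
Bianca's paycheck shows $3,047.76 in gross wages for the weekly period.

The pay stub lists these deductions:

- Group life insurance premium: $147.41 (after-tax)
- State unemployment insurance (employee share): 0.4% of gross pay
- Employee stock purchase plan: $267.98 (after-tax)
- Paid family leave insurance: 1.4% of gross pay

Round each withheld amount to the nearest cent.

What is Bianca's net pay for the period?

State unemployment insurance (employee share): $3,047.76 × 0.004 = $12.19
Paid family leave insurance: $3,047.76 × 0.014 = $42.67
Employee stock purchase plan: $267.98
Group life insurance premium: $147.41
Total deductions = $12.19 + $42.67 + $267.98 + $147.41 = $470.25
Net pay = $3,047.76 − $470.25 = $2,577.51

$2,577.51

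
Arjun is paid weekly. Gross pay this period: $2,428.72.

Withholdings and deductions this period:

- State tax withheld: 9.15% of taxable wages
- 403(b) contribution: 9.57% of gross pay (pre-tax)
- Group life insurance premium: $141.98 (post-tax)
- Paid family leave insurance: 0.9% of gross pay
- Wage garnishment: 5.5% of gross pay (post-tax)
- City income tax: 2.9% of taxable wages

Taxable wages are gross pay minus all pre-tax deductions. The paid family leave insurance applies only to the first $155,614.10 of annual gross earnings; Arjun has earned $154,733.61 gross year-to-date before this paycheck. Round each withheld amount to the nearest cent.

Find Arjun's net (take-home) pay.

$1,648.16

403(b) contribution: $2,428.72 × 0.0957 = $232.43
Taxable wages = $2,428.72 − $232.43 = $2,196.29
State tax withheld: $2,196.29 × 0.0915 = $200.96
City income tax: $2,196.29 × 0.029 = $63.69
Paid family leave insurance: only $155,614.10 − $154,733.61 = $880.49 of this check is subject → $880.49 × 0.009 = $7.92
Wage garnishment: $2,428.72 × 0.055 = $133.58
Group life insurance premium: $141.98
Total deductions = $232.43 + $200.96 + $63.69 + $7.92 + $133.58 + $141.98 = $780.56
Net pay = $2,428.72 − $780.56 = $1,648.16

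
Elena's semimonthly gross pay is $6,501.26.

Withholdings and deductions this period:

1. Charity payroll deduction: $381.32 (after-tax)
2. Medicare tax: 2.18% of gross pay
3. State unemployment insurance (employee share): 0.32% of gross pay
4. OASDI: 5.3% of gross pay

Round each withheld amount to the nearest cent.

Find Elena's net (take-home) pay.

Medicare tax: $6,501.26 × 0.0218 = $141.73
State unemployment insurance (employee share): $6,501.26 × 0.0032 = $20.80
OASDI: $6,501.26 × 0.053 = $344.57
Charity payroll deduction: $381.32
Total deductions = $141.73 + $20.80 + $344.57 + $381.32 = $888.42
Net pay = $6,501.26 − $888.42 = $5,612.84

$5,612.84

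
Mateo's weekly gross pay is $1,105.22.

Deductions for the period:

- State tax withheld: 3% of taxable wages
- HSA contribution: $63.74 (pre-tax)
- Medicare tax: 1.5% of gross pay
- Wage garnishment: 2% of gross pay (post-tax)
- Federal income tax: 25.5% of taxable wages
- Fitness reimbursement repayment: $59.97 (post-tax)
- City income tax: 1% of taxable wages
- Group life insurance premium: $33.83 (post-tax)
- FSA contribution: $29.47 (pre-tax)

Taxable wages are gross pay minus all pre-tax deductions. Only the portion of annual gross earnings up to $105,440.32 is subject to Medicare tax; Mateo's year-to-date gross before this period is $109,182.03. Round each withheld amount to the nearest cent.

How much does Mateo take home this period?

$597.57

HSA contribution: $63.74
FSA contribution: $29.47
Pre-tax total = $63.74 + $29.47 = $93.21
Taxable wages = $1,105.22 − $93.21 = $1,012.01
State tax withheld: $1,012.01 × 0.03 = $30.36
Federal income tax: $1,012.01 × 0.255 = $258.06
City income tax: $1,012.01 × 0.01 = $10.12
Medicare tax: annual cap $105,440.32 already reached (YTD $109,182.03), so $0.00
Fitness reimbursement repayment: $59.97
Wage garnishment: $1,105.22 × 0.02 = $22.10
Group life insurance premium: $33.83
Total deductions = $63.74 + $29.47 + $30.36 + $258.06 + $10.12 + $0.00 + $59.97 + $22.10 + $33.83 = $507.65
Net pay = $1,105.22 − $507.65 = $597.57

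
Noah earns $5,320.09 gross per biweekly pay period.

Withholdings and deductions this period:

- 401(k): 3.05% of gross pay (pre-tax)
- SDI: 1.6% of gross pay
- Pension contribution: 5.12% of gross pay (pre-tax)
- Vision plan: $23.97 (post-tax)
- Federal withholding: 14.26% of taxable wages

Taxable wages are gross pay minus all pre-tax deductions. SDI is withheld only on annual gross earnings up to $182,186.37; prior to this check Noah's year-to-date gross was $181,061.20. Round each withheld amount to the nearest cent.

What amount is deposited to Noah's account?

$4,146.81

401(k): $5,320.09 × 0.0305 = $162.26
Pension contribution: $5,320.09 × 0.0512 = $272.39
Pre-tax total = $162.26 + $272.39 = $434.65
Taxable wages = $5,320.09 − $434.65 = $4,885.44
Federal withholding: $4,885.44 × 0.1426 = $696.66
SDI: only $182,186.37 − $181,061.20 = $1,125.17 of this check is subject → $1,125.17 × 0.016 = $18.00
Vision plan: $23.97
Total deductions = $162.26 + $272.39 + $696.66 + $18.00 + $23.97 = $1,173.28
Net pay = $5,320.09 − $1,173.28 = $4,146.81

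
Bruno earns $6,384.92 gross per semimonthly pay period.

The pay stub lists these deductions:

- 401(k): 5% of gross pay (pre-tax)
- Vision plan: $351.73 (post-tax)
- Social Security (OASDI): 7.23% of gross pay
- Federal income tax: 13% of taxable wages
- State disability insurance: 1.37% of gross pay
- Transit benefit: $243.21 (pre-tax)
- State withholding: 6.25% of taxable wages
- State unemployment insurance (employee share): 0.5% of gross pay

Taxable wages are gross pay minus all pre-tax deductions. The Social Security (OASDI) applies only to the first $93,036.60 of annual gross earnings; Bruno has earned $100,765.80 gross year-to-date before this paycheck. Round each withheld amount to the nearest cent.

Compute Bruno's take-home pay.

Transit benefit: $243.21
401(k): $6,384.92 × 0.05 = $319.25
Pre-tax total = $243.21 + $319.25 = $562.46
Taxable wages = $6,384.92 − $562.46 = $5,822.46
State withholding: $5,822.46 × 0.0625 = $363.90
Federal income tax: $5,822.46 × 0.13 = $756.92
State unemployment insurance (employee share): $6,384.92 × 0.005 = $31.92
Social Security (OASDI): annual cap $93,036.60 already reached (YTD $100,765.80), so $0.00
State disability insurance: $6,384.92 × 0.0137 = $87.47
Vision plan: $351.73
Total deductions = $243.21 + $319.25 + $363.90 + $756.92 + $31.92 + $0.00 + $87.47 + $351.73 = $2,154.40
Net pay = $6,384.92 − $2,154.40 = $4,230.52

$4,230.52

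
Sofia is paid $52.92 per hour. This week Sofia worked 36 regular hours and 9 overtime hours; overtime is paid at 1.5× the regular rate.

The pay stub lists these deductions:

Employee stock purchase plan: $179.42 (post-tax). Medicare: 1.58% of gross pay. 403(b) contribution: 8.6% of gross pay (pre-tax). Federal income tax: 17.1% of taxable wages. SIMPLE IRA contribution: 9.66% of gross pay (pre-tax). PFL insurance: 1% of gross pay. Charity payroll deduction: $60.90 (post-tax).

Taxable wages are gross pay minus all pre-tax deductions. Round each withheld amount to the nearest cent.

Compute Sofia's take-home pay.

$1,467.15

Regular pay: 36 × $52.92 = $1,905.12
Overtime pay: 9 × $52.92 × 1.5 = $714.42
Gross pay = $1,905.12 + $714.42 = $2,619.54
SIMPLE IRA contribution: $2,619.54 × 0.0966 = $253.05
403(b) contribution: $2,619.54 × 0.086 = $225.28
Pre-tax total = $253.05 + $225.28 = $478.33
Taxable wages = $2,619.54 − $478.33 = $2,141.21
Federal income tax: $2,141.21 × 0.171 = $366.15
Medicare: $2,619.54 × 0.0158 = $41.39
PFL insurance: $2,619.54 × 0.01 = $26.20
Employee stock purchase plan: $179.42
Charity payroll deduction: $60.90
Total deductions = $253.05 + $225.28 + $366.15 + $41.39 + $26.20 + $179.42 + $60.90 = $1,152.39
Net pay = $2,619.54 − $1,152.39 = $1,467.15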